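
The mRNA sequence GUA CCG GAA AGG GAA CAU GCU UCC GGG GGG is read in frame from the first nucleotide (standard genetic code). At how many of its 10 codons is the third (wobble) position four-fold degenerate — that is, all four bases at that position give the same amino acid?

6

Codon 1 GUA (Val): third position 4-fold.
Codon 2 CCG (Pro): third position 4-fold.
Codon 3 GAA (Glu): third position 2-fold.
Codon 4 AGG (Arg): third position 2-fold.
Codon 5 GAA (Glu): third position 2-fold.
Codon 6 CAU (His): third position 2-fold.
Codon 7 GCU (Ala): third position 4-fold.
Codon 8 UCC (Ser): third position 4-fold.
Codon 9 GGG (Gly): third position 4-fold.
Codon 10 GGG (Gly): third position 4-fold.
Four-fold degenerate third positions: 6.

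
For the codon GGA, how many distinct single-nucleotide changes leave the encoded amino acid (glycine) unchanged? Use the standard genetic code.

Position 1: none → 0 synonymous.
Position 2: none → 0 synonymous.
Position 3: GGU, GGC, GGG → 3 synonymous.
Total: 0 + 0 + 3 = 3.

3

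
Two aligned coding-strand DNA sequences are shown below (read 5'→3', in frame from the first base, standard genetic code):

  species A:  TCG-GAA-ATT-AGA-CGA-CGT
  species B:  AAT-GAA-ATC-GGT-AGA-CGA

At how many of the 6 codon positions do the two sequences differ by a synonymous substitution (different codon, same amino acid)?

Codon 1: TCG Ser / AAT Asn — nonsynonymous.
Codon 2: GAA Glu / GAA Glu — identical.
Codon 3: ATT Ile / ATC Ile — synonymous.
Codon 4: AGA Arg / GGT Gly — nonsynonymous.
Codon 5: CGA Arg / AGA Arg — synonymous.
Codon 6: CGT Arg / CGA Arg — synonymous.
Synonymous differences: 3.

3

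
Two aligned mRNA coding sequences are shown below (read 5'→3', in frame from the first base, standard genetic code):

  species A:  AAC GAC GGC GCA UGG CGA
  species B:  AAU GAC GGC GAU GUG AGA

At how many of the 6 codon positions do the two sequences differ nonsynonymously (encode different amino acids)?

Codon 1: AAC Asn / AAU Asn — synonymous.
Codon 2: GAC Asp / GAC Asp — identical.
Codon 3: GGC Gly / GGC Gly — identical.
Codon 4: GCA Ala / GAU Asp — nonsynonymous.
Codon 5: UGG Trp / GUG Val — nonsynonymous.
Codon 6: CGA Arg / AGA Arg — synonymous.
Nonsynonymous differences: 2.

2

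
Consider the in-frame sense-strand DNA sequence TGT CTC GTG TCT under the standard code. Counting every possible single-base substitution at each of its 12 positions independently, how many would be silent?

Codon 1 (TGT, Cys): 1 synonymous substitution.
Codon 2 (CTC, Leu): 3 synonymous substitutions.
Codon 3 (GTG, Val): 3 synonymous substitutions.
Codon 4 (TCT, Ser): 3 synonymous substitutions.
Total: 1 + 3 + 3 + 3 = 10.

10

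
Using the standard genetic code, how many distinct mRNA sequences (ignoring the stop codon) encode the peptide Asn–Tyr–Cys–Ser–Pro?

Asn: 2 codons.
Tyr: 2 codons.
Cys: 2 codons.
Ser: 6 codons.
Pro: 4 codons.
2 × 2 × 2 × 6 × 4 = 192.

192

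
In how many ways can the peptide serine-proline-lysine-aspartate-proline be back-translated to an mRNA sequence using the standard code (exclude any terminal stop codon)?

384

Ser: 6 codons.
Pro: 4 codons.
Lys: 2 codons.
Asp: 2 codons.
Pro: 4 codons.
6 × 4 × 2 × 2 × 4 = 384.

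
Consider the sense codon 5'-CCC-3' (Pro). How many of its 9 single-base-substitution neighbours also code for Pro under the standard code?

Position 1: none → 0 synonymous.
Position 2: none → 0 synonymous.
Position 3: CCU, CCA, CCG → 3 synonymous.
Total: 0 + 0 + 3 = 3.

3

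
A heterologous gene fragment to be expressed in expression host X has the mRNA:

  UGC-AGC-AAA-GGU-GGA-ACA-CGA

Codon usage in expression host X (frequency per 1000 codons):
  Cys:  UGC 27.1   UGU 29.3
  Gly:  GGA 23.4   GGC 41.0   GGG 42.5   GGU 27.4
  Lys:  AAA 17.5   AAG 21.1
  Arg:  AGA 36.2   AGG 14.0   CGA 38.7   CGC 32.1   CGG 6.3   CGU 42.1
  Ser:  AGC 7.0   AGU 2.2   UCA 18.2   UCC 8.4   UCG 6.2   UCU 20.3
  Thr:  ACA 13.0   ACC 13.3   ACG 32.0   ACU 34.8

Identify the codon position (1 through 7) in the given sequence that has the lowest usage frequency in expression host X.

Codon 1 UGC (Cys): 27.1 per 1000.
Codon 2 AGC (Ser): 7.0 per 1000.
Codon 3 AAA (Lys): 17.5 per 1000.
Codon 4 GGU (Gly): 27.4 per 1000.
Codon 5 GGA (Gly): 23.4 per 1000.
Codon 6 ACA (Thr): 13.0 per 1000.
Codon 7 CGA (Arg): 38.7 per 1000.
Lowest frequency is 7.0 at codon 2.

2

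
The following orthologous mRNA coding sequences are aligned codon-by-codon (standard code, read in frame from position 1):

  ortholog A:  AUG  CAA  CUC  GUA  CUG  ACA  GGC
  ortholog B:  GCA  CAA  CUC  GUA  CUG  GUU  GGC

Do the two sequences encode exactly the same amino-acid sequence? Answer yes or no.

Codon 1: AUG Met / GCA Ala — nonsynonymous.
Codon 2: CAA Gln / CAA Gln — identical.
Codon 3: CUC Leu / CUC Leu — identical.
Codon 4: GUA Val / GUA Val — identical.
Codon 5: CUG Leu / CUG Leu — identical.
Codon 6: ACA Thr / GUU Val — nonsynonymous.
Codon 7: GGC Gly / GGC Gly — identical.
Nonsynonymous differences: 2 → different protein.

no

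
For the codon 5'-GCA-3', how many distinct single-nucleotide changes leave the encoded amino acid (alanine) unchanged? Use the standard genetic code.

Position 1: none → 0 synonymous.
Position 2: none → 0 synonymous.
Position 3: GCT, GCC, GCG → 3 synonymous.
Total: 0 + 0 + 3 = 3.

3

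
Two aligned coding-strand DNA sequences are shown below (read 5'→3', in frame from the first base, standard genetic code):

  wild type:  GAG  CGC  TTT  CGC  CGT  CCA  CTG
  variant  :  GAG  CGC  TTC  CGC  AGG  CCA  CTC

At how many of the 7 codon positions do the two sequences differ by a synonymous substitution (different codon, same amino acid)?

Codon 1: GAG Glu / GAG Glu — identical.
Codon 2: CGC Arg / CGC Arg — identical.
Codon 3: TTT Phe / TTC Phe — synonymous.
Codon 4: CGC Arg / CGC Arg — identical.
Codon 5: CGT Arg / AGG Arg — synonymous.
Codon 6: CCA Pro / CCA Pro — identical.
Codon 7: CTG Leu / CTC Leu — synonymous.
Synonymous differences: 3.

3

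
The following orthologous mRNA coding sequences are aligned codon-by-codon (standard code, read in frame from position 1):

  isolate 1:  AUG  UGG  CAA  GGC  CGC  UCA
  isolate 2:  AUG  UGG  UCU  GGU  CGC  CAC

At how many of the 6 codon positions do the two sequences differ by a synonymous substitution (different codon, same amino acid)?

1

Codon 1: AUG Met / AUG Met — identical.
Codon 2: UGG Trp / UGG Trp — identical.
Codon 3: CAA Gln / UCU Ser — nonsynonymous.
Codon 4: GGC Gly / GGU Gly — synonymous.
Codon 5: CGC Arg / CGC Arg — identical.
Codon 6: UCA Ser / CAC His — nonsynonymous.
Synonymous differences: 1.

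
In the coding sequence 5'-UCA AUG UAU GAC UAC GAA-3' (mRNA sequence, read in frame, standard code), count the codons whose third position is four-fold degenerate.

1

Codon 1 UCA (Ser): third position 4-fold.
Codon 2 AUG (Met): third position 1-fold.
Codon 3 UAU (Tyr): third position 2-fold.
Codon 4 GAC (Asp): third position 2-fold.
Codon 5 UAC (Tyr): third position 2-fold.
Codon 6 GAA (Glu): third position 2-fold.
Four-fold degenerate third positions: 1.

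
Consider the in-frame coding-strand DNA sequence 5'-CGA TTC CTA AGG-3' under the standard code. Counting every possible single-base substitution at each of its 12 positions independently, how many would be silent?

11

Codon 1 (CGA, Arg): 4 synonymous substitutions.
Codon 2 (TTC, Phe): 1 synonymous substitution.
Codon 3 (CTA, Leu): 4 synonymous substitutions.
Codon 4 (AGG, Arg): 2 synonymous substitutions.
Total: 4 + 1 + 4 + 2 = 11.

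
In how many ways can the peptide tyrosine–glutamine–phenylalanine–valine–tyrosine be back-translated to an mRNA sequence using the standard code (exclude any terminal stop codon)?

64

Tyr: 2 codons.
Gln: 2 codons.
Phe: 2 codons.
Val: 4 codons.
Tyr: 2 codons.
2 × 2 × 2 × 4 × 2 = 64.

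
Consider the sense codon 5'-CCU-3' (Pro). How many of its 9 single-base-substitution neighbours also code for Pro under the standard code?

Position 1: none → 0 synonymous.
Position 2: none → 0 synonymous.
Position 3: CCC, CCA, CCG → 3 synonymous.
Total: 0 + 0 + 3 = 3.

3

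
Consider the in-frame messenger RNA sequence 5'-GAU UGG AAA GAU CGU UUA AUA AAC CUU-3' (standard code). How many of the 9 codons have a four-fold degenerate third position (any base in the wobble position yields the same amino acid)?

Codon 1 GAU (Asp): third position 2-fold.
Codon 2 UGG (Trp): third position 1-fold.
Codon 3 AAA (Lys): third position 2-fold.
Codon 4 GAU (Asp): third position 2-fold.
Codon 5 CGU (Arg): third position 4-fold.
Codon 6 UUA (Leu): third position 2-fold.
Codon 7 AUA (Ile): third position 3-fold.
Codon 8 AAC (Asn): third position 2-fold.
Codon 9 CUU (Leu): third position 4-fold.
Four-fold degenerate third positions: 2.

2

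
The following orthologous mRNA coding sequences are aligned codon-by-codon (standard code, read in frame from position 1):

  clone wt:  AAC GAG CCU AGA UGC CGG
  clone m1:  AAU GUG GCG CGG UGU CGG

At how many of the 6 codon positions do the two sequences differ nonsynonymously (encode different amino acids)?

2

Codon 1: AAC Asn / AAU Asn — synonymous.
Codon 2: GAG Glu / GUG Val — nonsynonymous.
Codon 3: CCU Pro / GCG Ala — nonsynonymous.
Codon 4: AGA Arg / CGG Arg — synonymous.
Codon 5: UGC Cys / UGU Cys — synonymous.
Codon 6: CGG Arg / CGG Arg — identical.
Nonsynonymous differences: 2.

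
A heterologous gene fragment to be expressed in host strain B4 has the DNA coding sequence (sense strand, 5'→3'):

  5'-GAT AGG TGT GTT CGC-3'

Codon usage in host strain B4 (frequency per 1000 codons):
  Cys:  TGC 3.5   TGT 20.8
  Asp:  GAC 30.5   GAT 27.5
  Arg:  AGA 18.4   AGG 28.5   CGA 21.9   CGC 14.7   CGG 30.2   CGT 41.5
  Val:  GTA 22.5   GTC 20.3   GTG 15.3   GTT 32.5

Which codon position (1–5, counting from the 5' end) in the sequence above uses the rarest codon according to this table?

Codon 1 GAT (Asp): 27.5 per 1000.
Codon 2 AGG (Arg): 28.5 per 1000.
Codon 3 TGT (Cys): 20.8 per 1000.
Codon 4 GTT (Val): 32.5 per 1000.
Codon 5 CGC (Arg): 14.7 per 1000.
Lowest frequency is 14.7 at codon 5.

5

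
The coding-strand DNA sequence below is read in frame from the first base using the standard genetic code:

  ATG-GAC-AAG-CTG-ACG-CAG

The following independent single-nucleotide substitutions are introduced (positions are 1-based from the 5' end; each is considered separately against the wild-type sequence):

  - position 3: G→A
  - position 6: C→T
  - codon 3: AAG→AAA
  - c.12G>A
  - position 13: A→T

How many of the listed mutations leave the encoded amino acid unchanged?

3

Codon 1: ATG (Met) → ATA (Ile) — missense.
Codon 2: GAC (Asp) → GAT (Asp) — synonymous.
Codon 3: AAG (Lys) → AAA (Lys) — synonymous.
Codon 4: CTG (Leu) → CTA (Leu) — synonymous.
Codon 5: ACG (Thr) → TCG (Ser) — missense.
Synonymous: 3 of 5.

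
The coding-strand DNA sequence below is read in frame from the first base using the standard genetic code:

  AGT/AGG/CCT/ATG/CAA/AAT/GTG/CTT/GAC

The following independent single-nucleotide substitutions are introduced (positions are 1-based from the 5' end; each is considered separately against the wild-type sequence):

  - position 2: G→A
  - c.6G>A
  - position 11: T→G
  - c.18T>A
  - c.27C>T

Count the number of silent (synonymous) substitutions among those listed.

Codon 1: AGT (Ser) → AAT (Asn) — missense.
Codon 2: AGG (Arg) → AGA (Arg) — synonymous.
Codon 4: ATG (Met) → AGG (Arg) — missense.
Codon 6: AAT (Asn) → AAA (Lys) — missense.
Codon 9: GAC (Asp) → GAT (Asp) — synonymous.
Synonymous: 2 of 5.

2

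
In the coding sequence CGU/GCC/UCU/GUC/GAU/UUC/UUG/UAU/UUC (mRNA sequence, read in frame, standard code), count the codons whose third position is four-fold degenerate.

4

Codon 1 CGU (Arg): third position 4-fold.
Codon 2 GCC (Ala): third position 4-fold.
Codon 3 UCU (Ser): third position 4-fold.
Codon 4 GUC (Val): third position 4-fold.
Codon 5 GAU (Asp): third position 2-fold.
Codon 6 UUC (Phe): third position 2-fold.
Codon 7 UUG (Leu): third position 2-fold.
Codon 8 UAU (Tyr): third position 2-fold.
Codon 9 UUC (Phe): third position 2-fold.
Four-fold degenerate third positions: 4.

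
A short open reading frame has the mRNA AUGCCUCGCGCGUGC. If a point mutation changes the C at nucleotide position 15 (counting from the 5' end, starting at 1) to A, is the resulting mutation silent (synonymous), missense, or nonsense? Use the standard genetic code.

Position 15 falls in codon 5: UGC → Cys.
After the substitution the codon is UGA → Stop.
The new codon is a stop codon, so this is a nonsense mutation.

nonsense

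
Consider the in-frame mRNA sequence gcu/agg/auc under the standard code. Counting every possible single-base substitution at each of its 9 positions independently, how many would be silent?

Codon 1 (GCU, Ala): 3 synonymous substitutions.
Codon 2 (AGG, Arg): 2 synonymous substitutions.
Codon 3 (AUC, Ile): 2 synonymous substitutions.
Total: 3 + 2 + 2 = 7.

7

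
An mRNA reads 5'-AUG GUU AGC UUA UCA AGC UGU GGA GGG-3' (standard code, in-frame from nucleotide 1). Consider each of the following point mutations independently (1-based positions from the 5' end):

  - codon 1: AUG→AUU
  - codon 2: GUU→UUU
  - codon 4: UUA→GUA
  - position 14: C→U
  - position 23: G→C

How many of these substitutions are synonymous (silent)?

0

Codon 1: AUG (Met) → AUU (Ile) — missense.
Codon 2: GUU (Val) → UUU (Phe) — missense.
Codon 4: UUA (Leu) → GUA (Val) — missense.
Codon 5: UCA (Ser) → UUA (Leu) — missense.
Codon 8: GGA (Gly) → GCA (Ala) — missense.
Synonymous: 0 of 5.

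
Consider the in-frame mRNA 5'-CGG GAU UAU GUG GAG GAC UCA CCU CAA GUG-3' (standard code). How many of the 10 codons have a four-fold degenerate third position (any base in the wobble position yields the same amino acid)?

5

Codon 1 CGG (Arg): third position 4-fold.
Codon 2 GAU (Asp): third position 2-fold.
Codon 3 UAU (Tyr): third position 2-fold.
Codon 4 GUG (Val): third position 4-fold.
Codon 5 GAG (Glu): third position 2-fold.
Codon 6 GAC (Asp): third position 2-fold.
Codon 7 UCA (Ser): third position 4-fold.
Codon 8 CCU (Pro): third position 4-fold.
Codon 9 CAA (Gln): third position 2-fold.
Codon 10 GUG (Val): third position 4-fold.
Four-fold degenerate third positions: 5.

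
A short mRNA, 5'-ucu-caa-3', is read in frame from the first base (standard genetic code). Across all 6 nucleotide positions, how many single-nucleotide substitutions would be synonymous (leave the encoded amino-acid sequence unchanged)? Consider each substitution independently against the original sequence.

Codon 1 (UCU, Ser): 3 synonymous substitutions.
Codon 2 (CAA, Gln): 1 synonymous substitution.
Total: 3 + 1 = 4.

4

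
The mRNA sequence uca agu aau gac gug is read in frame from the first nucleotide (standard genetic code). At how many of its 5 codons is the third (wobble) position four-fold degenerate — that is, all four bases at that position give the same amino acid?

2

Codon 1 UCA (Ser): third position 4-fold.
Codon 2 AGU (Ser): third position 2-fold.
Codon 3 AAU (Asn): third position 2-fold.
Codon 4 GAC (Asp): third position 2-fold.
Codon 5 GUG (Val): third position 4-fold.
Four-fold degenerate third positions: 2.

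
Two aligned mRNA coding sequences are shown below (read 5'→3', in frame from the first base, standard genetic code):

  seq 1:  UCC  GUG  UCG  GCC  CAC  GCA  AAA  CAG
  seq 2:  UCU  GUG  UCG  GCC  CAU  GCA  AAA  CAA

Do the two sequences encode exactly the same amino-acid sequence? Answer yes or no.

yes

Codon 1: UCC Ser / UCU Ser — synonymous.
Codon 2: GUG Val / GUG Val — identical.
Codon 3: UCG Ser / UCG Ser — identical.
Codon 4: GCC Ala / GCC Ala — identical.
Codon 5: CAC His / CAU His — synonymous.
Codon 6: GCA Ala / GCA Ala — identical.
Codon 7: AAA Lys / AAA Lys — identical.
Codon 8: CAG Gln / CAA Gln — synonymous.
Nonsynonymous differences: 0 → same protein.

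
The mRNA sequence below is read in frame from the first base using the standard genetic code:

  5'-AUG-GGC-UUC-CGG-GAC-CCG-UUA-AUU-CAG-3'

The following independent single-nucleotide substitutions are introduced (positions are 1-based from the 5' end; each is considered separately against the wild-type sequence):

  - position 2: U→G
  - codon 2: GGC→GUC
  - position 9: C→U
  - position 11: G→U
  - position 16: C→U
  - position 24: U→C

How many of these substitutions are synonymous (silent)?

Codon 1: AUG (Met) → AGG (Arg) — missense.
Codon 2: GGC (Gly) → GUC (Val) — missense.
Codon 3: UUC (Phe) → UUU (Phe) — synonymous.
Codon 4: CGG (Arg) → CUG (Leu) — missense.
Codon 6: CCG (Pro) → UCG (Ser) — missense.
Codon 8: AUU (Ile) → AUC (Ile) — synonymous.
Synonymous: 2 of 6.

2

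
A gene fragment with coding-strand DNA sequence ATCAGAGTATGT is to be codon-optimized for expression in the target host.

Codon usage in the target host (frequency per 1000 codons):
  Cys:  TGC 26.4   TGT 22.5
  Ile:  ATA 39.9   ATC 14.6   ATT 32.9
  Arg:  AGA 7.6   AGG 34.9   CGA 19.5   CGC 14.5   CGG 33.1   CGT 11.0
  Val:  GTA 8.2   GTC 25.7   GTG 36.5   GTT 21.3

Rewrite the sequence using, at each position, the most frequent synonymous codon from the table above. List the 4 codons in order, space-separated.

ATA AGG GTG TGC

Codon 1 (Ile): best is ATA at 39.9.
Codon 2 (Arg): best is AGG at 34.9.
Codon 3 (Val): best is GTG at 36.5.
Codon 4 (Cys): best is TGC at 26.4.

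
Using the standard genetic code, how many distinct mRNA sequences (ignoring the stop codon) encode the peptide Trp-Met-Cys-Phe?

Trp: 1 codon.
Met: 1 codon.
Cys: 2 codons.
Phe: 2 codons.
1 × 1 × 2 × 2 = 4.

4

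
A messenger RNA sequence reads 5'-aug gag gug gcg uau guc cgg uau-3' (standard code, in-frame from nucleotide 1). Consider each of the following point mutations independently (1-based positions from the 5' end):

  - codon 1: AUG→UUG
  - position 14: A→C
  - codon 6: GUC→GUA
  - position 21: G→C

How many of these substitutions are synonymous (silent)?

2

Codon 1: AUG (Met) → UUG (Leu) — missense.
Codon 5: UAU (Tyr) → UCU (Ser) — missense.
Codon 6: GUC (Val) → GUA (Val) — synonymous.
Codon 7: CGG (Arg) → CGC (Arg) — synonymous.
Synonymous: 2 of 4.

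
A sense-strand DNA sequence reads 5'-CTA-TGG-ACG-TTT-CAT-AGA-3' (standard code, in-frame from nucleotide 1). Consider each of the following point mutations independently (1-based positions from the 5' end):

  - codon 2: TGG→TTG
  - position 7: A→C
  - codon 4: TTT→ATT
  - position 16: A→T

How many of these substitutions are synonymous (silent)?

0

Codon 2: TGG (Trp) → TTG (Leu) — missense.
Codon 3: ACG (Thr) → CCG (Pro) — missense.
Codon 4: TTT (Phe) → ATT (Ile) — missense.
Codon 6: AGA (Arg) → TGA (Stop) — nonsense.
Synonymous: 0 of 4.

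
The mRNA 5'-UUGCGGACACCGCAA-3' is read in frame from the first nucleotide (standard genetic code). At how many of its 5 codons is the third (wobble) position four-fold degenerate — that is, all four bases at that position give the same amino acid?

3

Codon 1 UUG (Leu): third position 2-fold.
Codon 2 CGG (Arg): third position 4-fold.
Codon 3 ACA (Thr): third position 4-fold.
Codon 4 CCG (Pro): third position 4-fold.
Codon 5 CAA (Gln): third position 2-fold.
Four-fold degenerate third positions: 3.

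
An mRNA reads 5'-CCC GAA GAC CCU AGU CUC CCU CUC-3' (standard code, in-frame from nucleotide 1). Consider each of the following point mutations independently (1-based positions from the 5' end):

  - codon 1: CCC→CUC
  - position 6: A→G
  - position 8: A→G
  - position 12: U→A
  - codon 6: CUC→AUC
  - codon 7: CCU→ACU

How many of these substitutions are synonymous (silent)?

2

Codon 1: CCC (Pro) → CUC (Leu) — missense.
Codon 2: GAA (Glu) → GAG (Glu) — synonymous.
Codon 3: GAC (Asp) → GGC (Gly) — missense.
Codon 4: CCU (Pro) → CCA (Pro) — synonymous.
Codon 6: CUC (Leu) → AUC (Ile) — missense.
Codon 7: CCU (Pro) → ACU (Thr) — missense.
Synonymous: 2 of 6.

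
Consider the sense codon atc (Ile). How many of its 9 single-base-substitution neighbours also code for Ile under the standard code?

Position 1: none → 0 synonymous.
Position 2: none → 0 synonymous.
Position 3: ATT, ATA → 2 synonymous.
Total: 0 + 0 + 2 = 2.

2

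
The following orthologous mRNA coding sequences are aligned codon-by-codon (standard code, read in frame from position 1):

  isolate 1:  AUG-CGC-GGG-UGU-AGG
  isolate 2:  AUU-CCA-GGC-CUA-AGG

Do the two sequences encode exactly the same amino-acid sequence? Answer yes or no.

Codon 1: AUG Met / AUU Ile — nonsynonymous.
Codon 2: CGC Arg / CCA Pro — nonsynonymous.
Codon 3: GGG Gly / GGC Gly — synonymous.
Codon 4: UGU Cys / CUA Leu — nonsynonymous.
Codon 5: AGG Arg / AGG Arg — identical.
Nonsynonymous differences: 3 → different protein.

no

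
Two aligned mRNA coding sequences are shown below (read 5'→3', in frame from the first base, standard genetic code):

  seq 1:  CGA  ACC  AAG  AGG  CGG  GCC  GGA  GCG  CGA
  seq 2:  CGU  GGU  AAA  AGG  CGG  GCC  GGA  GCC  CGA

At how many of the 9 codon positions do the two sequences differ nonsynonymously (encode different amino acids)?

1

Codon 1: CGA Arg / CGU Arg — synonymous.
Codon 2: ACC Thr / GGU Gly — nonsynonymous.
Codon 3: AAG Lys / AAA Lys — synonymous.
Codon 4: AGG Arg / AGG Arg — identical.
Codon 5: CGG Arg / CGG Arg — identical.
Codon 6: GCC Ala / GCC Ala — identical.
Codon 7: GGA Gly / GGA Gly — identical.
Codon 8: GCG Ala / GCC Ala — synonymous.
Codon 9: CGA Arg / CGA Arg — identical.
Nonsynonymous differences: 1.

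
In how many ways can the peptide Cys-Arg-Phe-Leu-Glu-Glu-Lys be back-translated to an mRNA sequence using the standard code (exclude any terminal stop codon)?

Cys: 2 codons.
Arg: 6 codons.
Phe: 2 codons.
Leu: 6 codons.
Glu: 2 codons.
Glu: 2 codons.
Lys: 2 codons.
2 × 6 × 2 × 6 × 2 × 2 × 2 = 1152.

1152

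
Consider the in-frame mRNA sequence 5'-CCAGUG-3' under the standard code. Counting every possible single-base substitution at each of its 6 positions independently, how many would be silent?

6

Codon 1 (CCA, Pro): 3 synonymous substitutions.
Codon 2 (GUG, Val): 3 synonymous substitutions.
Total: 3 + 3 = 6.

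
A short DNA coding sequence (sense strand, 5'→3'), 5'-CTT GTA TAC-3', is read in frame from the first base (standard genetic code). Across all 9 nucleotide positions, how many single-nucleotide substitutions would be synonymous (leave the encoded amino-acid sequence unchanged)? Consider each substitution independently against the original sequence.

Codon 1 (CTT, Leu): 3 synonymous substitutions.
Codon 2 (GTA, Val): 3 synonymous substitutions.
Codon 3 (TAC, Tyr): 1 synonymous substitution.
Total: 3 + 3 + 1 = 7.

7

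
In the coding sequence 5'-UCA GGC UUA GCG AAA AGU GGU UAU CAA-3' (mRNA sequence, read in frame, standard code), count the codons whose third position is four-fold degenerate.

Codon 1 UCA (Ser): third position 4-fold.
Codon 2 GGC (Gly): third position 4-fold.
Codon 3 UUA (Leu): third position 2-fold.
Codon 4 GCG (Ala): third position 4-fold.
Codon 5 AAA (Lys): third position 2-fold.
Codon 6 AGU (Ser): third position 2-fold.
Codon 7 GGU (Gly): third position 4-fold.
Codon 8 UAU (Tyr): third position 2-fold.
Codon 9 CAA (Gln): third position 2-fold.
Four-fold degenerate third positions: 4.

4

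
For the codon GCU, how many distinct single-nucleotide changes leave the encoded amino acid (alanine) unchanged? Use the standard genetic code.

Position 1: none → 0 synonymous.
Position 2: none → 0 synonymous.
Position 3: GCC, GCA, GCG → 3 synonymous.
Total: 0 + 0 + 3 = 3.

3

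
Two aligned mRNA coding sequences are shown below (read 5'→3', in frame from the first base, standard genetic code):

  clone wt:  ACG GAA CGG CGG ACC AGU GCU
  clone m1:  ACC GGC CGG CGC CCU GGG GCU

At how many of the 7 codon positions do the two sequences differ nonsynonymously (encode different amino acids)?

Codon 1: ACG Thr / ACC Thr — synonymous.
Codon 2: GAA Glu / GGC Gly — nonsynonymous.
Codon 3: CGG Arg / CGG Arg — identical.
Codon 4: CGG Arg / CGC Arg — synonymous.
Codon 5: ACC Thr / CCU Pro — nonsynonymous.
Codon 6: AGU Ser / GGG Gly — nonsynonymous.
Codon 7: GCU Ala / GCU Ala — identical.
Nonsynonymous differences: 3.

3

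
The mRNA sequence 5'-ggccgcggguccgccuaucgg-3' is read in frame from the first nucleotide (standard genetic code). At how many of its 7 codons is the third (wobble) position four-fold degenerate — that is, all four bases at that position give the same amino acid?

Codon 1 GGC (Gly): third position 4-fold.
Codon 2 CGC (Arg): third position 4-fold.
Codon 3 GGG (Gly): third position 4-fold.
Codon 4 UCC (Ser): third position 4-fold.
Codon 5 GCC (Ala): third position 4-fold.
Codon 6 UAU (Tyr): third position 2-fold.
Codon 7 CGG (Arg): third position 4-fold.
Four-fold degenerate third positions: 6.

6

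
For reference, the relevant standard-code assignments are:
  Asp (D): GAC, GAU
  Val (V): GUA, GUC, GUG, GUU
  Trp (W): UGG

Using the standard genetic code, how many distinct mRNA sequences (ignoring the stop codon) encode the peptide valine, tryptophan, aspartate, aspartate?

16

Val: 4 codons.
Trp: 1 codon.
Asp: 2 codons.
Asp: 2 codons.
4 × 1 × 2 × 2 = 16.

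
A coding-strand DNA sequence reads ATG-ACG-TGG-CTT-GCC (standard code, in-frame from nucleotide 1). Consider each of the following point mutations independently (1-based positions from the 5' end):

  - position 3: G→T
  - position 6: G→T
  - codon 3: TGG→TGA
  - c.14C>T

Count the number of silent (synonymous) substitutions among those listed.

Codon 1: ATG (Met) → ATT (Ile) — missense.
Codon 2: ACG (Thr) → ACT (Thr) — synonymous.
Codon 3: TGG (Trp) → TGA (Stop) — nonsense.
Codon 5: GCC (Ala) → GTC (Val) — missense.
Synonymous: 1 of 4.

1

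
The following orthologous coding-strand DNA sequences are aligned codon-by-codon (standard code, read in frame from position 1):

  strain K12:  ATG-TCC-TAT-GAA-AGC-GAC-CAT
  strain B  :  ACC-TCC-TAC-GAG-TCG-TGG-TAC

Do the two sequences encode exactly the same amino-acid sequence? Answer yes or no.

Codon 1: ATG Met / ACC Thr — nonsynonymous.
Codon 2: TCC Ser / TCC Ser — identical.
Codon 3: TAT Tyr / TAC Tyr — synonymous.
Codon 4: GAA Glu / GAG Glu — synonymous.
Codon 5: AGC Ser / TCG Ser — synonymous.
Codon 6: GAC Asp / TGG Trp — nonsynonymous.
Codon 7: CAT His / TAC Tyr — nonsynonymous.
Nonsynonymous differences: 3 → different protein.

no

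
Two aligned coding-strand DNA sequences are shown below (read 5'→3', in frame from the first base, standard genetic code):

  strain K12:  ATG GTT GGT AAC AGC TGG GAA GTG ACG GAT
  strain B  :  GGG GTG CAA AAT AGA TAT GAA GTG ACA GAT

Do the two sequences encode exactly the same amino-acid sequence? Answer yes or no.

no

Codon 1: ATG Met / GGG Gly — nonsynonymous.
Codon 2: GTT Val / GTG Val — synonymous.
Codon 3: GGT Gly / CAA Gln — nonsynonymous.
Codon 4: AAC Asn / AAT Asn — synonymous.
Codon 5: AGC Ser / AGA Arg — nonsynonymous.
Codon 6: TGG Trp / TAT Tyr — nonsynonymous.
Codon 7: GAA Glu / GAA Glu — identical.
Codon 8: GTG Val / GTG Val — identical.
Codon 9: ACG Thr / ACA Thr — synonymous.
Codon 10: GAT Asp / GAT Asp — identical.
Nonsynonymous differences: 4 → different protein.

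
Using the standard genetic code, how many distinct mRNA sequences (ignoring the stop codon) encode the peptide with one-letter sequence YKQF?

16

Tyr: 2 codons.
Lys: 2 codons.
Gln: 2 codons.
Phe: 2 codons.
2 × 2 × 2 × 2 = 16.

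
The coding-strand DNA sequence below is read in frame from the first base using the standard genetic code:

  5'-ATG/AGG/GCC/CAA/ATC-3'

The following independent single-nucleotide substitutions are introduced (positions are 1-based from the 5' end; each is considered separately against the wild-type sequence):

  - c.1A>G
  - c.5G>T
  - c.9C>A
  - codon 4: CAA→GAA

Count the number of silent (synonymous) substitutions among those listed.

1

Codon 1: ATG (Met) → GTG (Val) — missense.
Codon 2: AGG (Arg) → ATG (Met) — missense.
Codon 3: GCC (Ala) → GCA (Ala) — synonymous.
Codon 4: CAA (Gln) → GAA (Glu) — missense.
Synonymous: 1 of 4.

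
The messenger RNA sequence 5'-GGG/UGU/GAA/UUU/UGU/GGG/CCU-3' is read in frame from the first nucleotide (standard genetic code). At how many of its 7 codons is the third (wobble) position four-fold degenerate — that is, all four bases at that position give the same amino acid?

Codon 1 GGG (Gly): third position 4-fold.
Codon 2 UGU (Cys): third position 2-fold.
Codon 3 GAA (Glu): third position 2-fold.
Codon 4 UUU (Phe): third position 2-fold.
Codon 5 UGU (Cys): third position 2-fold.
Codon 6 GGG (Gly): third position 4-fold.
Codon 7 CCU (Pro): third position 4-fold.
Four-fold degenerate third positions: 3.

3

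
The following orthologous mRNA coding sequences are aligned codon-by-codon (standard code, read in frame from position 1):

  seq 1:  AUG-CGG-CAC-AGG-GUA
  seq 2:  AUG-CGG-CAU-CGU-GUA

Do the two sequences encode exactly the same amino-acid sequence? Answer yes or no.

yes

Codon 1: AUG Met / AUG Met — identical.
Codon 2: CGG Arg / CGG Arg — identical.
Codon 3: CAC His / CAU His — synonymous.
Codon 4: AGG Arg / CGU Arg — synonymous.
Codon 5: GUA Val / GUA Val — identical.
Nonsynonymous differences: 0 → same protein.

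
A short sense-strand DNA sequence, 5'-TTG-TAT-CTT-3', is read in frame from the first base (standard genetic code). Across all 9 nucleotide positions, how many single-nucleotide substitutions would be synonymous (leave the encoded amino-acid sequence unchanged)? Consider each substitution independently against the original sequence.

Codon 1 (TTG, Leu): 2 synonymous substitutions.
Codon 2 (TAT, Tyr): 1 synonymous substitution.
Codon 3 (CTT, Leu): 3 synonymous substitutions.
Total: 2 + 1 + 3 = 6.

6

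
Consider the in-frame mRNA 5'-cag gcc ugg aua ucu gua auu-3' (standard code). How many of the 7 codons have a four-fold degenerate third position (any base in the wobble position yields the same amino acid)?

Codon 1 CAG (Gln): third position 2-fold.
Codon 2 GCC (Ala): third position 4-fold.
Codon 3 UGG (Trp): third position 1-fold.
Codon 4 AUA (Ile): third position 3-fold.
Codon 5 UCU (Ser): third position 4-fold.
Codon 6 GUA (Val): third position 4-fold.
Codon 7 AUU (Ile): third position 3-fold.
Four-fold degenerate third positions: 3.

3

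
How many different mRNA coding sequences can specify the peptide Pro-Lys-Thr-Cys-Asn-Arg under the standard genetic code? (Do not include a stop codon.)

768

Pro: 4 codons.
Lys: 2 codons.
Thr: 4 codons.
Cys: 2 codons.
Asn: 2 codons.
Arg: 6 codons.
4 × 2 × 4 × 2 × 2 × 6 = 768.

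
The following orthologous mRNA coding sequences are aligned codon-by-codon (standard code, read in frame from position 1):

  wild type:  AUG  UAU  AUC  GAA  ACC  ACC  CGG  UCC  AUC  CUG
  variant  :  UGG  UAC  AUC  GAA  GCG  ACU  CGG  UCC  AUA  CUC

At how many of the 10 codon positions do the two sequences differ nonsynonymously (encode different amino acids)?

Codon 1: AUG Met / UGG Trp — nonsynonymous.
Codon 2: UAU Tyr / UAC Tyr — synonymous.
Codon 3: AUC Ile / AUC Ile — identical.
Codon 4: GAA Glu / GAA Glu — identical.
Codon 5: ACC Thr / GCG Ala — nonsynonymous.
Codon 6: ACC Thr / ACU Thr — synonymous.
Codon 7: CGG Arg / CGG Arg — identical.
Codon 8: UCC Ser / UCC Ser — identical.
Codon 9: AUC Ile / AUA Ile — synonymous.
Codon 10: CUG Leu / CUC Leu — synonymous.
Nonsynonymous differences: 2.

2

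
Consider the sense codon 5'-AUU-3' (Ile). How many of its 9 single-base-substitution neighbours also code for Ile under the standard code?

Position 1: none → 0 synonymous.
Position 2: none → 0 synonymous.
Position 3: AUC, AUA → 2 synonymous.
Total: 0 + 0 + 2 = 2.

2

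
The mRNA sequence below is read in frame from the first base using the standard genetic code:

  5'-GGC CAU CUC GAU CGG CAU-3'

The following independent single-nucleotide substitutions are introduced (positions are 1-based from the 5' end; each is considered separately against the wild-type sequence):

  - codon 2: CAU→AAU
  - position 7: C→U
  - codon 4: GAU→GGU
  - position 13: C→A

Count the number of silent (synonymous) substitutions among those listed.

Codon 2: CAU (His) → AAU (Asn) — missense.
Codon 3: CUC (Leu) → UUC (Phe) — missense.
Codon 4: GAU (Asp) → GGU (Gly) — missense.
Codon 5: CGG (Arg) → AGG (Arg) — synonymous.
Synonymous: 1 of 4.

1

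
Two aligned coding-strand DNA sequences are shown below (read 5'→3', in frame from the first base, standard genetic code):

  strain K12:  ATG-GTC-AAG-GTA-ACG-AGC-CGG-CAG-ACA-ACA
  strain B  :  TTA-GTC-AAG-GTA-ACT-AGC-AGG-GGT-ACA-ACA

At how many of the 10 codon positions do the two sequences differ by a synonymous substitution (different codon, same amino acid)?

Codon 1: ATG Met / TTA Leu — nonsynonymous.
Codon 2: GTC Val / GTC Val — identical.
Codon 3: AAG Lys / AAG Lys — identical.
Codon 4: GTA Val / GTA Val — identical.
Codon 5: ACG Thr / ACT Thr — synonymous.
Codon 6: AGC Ser / AGC Ser — identical.
Codon 7: CGG Arg / AGG Arg — synonymous.
Codon 8: CAG Gln / GGT Gly — nonsynonymous.
Codon 9: ACA Thr / ACA Thr — identical.
Codon 10: ACA Thr / ACA Thr — identical.
Synonymous differences: 2.

2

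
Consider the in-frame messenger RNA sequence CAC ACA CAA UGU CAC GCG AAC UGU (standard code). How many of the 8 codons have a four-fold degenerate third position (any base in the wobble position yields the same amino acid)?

Codon 1 CAC (His): third position 2-fold.
Codon 2 ACA (Thr): third position 4-fold.
Codon 3 CAA (Gln): third position 2-fold.
Codon 4 UGU (Cys): third position 2-fold.
Codon 5 CAC (His): third position 2-fold.
Codon 6 GCG (Ala): third position 4-fold.
Codon 7 AAC (Asn): third position 2-fold.
Codon 8 UGU (Cys): third position 2-fold.
Four-fold degenerate third positions: 2.

2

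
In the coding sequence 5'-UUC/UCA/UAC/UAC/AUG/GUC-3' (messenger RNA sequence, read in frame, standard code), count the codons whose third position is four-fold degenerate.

2

Codon 1 UUC (Phe): third position 2-fold.
Codon 2 UCA (Ser): third position 4-fold.
Codon 3 UAC (Tyr): third position 2-fold.
Codon 4 UAC (Tyr): third position 2-fold.
Codon 5 AUG (Met): third position 1-fold.
Codon 6 GUC (Val): third position 4-fold.
Four-fold degenerate third positions: 2.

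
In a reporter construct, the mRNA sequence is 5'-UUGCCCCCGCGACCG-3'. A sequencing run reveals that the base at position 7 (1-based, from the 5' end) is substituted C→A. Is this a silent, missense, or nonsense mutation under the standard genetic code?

Position 7 falls in codon 3: CCG → Pro.
After the substitution the codon is ACG → Thr.
Pro ≠ Thr, so this is a missense mutation.

missense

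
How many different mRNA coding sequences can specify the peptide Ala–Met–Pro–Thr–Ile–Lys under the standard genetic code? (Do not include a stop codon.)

Ala: 4 codons.
Met: 1 codon.
Pro: 4 codons.
Thr: 4 codons.
Ile: 3 codons.
Lys: 2 codons.
4 × 1 × 4 × 4 × 3 × 2 = 384.

384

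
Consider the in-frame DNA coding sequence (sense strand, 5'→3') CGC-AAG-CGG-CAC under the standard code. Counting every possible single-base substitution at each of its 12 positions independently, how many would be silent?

9

Codon 1 (CGC, Arg): 3 synonymous substitutions.
Codon 2 (AAG, Lys): 1 synonymous substitution.
Codon 3 (CGG, Arg): 4 synonymous substitutions.
Codon 4 (CAC, His): 1 synonymous substitution.
Total: 3 + 1 + 4 + 1 = 9.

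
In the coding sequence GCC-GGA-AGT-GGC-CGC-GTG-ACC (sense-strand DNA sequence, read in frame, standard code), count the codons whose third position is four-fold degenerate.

6

Codon 1 GCC (Ala): third position 4-fold.
Codon 2 GGA (Gly): third position 4-fold.
Codon 3 AGT (Ser): third position 2-fold.
Codon 4 GGC (Gly): third position 4-fold.
Codon 5 CGC (Arg): third position 4-fold.
Codon 6 GTG (Val): third position 4-fold.
Codon 7 ACC (Thr): third position 4-fold.
Four-fold degenerate third positions: 6.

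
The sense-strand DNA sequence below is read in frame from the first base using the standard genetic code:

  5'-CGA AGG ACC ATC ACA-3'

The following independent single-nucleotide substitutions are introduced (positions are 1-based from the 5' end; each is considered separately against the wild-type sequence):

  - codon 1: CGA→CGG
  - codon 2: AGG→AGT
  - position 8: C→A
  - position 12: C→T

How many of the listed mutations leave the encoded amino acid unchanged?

Codon 1: CGA (Arg) → CGG (Arg) — synonymous.
Codon 2: AGG (Arg) → AGT (Ser) — missense.
Codon 3: ACC (Thr) → AAC (Asn) — missense.
Codon 4: ATC (Ile) → ATT (Ile) — synonymous.
Synonymous: 2 of 4.

2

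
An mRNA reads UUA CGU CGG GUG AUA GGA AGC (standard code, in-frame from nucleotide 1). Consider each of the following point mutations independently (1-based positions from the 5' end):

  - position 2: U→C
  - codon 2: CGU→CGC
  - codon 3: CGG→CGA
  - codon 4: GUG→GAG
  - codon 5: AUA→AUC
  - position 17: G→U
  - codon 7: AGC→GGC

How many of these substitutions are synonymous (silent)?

Codon 1: UUA (Leu) → UCA (Ser) — missense.
Codon 2: CGU (Arg) → CGC (Arg) — synonymous.
Codon 3: CGG (Arg) → CGA (Arg) — synonymous.
Codon 4: GUG (Val) → GAG (Glu) — missense.
Codon 5: AUA (Ile) → AUC (Ile) — synonymous.
Codon 6: GGA (Gly) → GUA (Val) — missense.
Codon 7: AGC (Ser) → GGC (Gly) — missense.
Synonymous: 3 of 7.

3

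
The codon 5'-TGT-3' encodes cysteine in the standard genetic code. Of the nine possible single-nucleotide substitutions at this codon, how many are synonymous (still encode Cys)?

1

Position 1: none → 0 synonymous.
Position 2: none → 0 synonymous.
Position 3: TGC → 1 synonymous.
Total: 0 + 0 + 1 = 1.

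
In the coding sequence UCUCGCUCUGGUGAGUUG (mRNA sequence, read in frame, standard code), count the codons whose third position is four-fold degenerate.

4

Codon 1 UCU (Ser): third position 4-fold.
Codon 2 CGC (Arg): third position 4-fold.
Codon 3 UCU (Ser): third position 4-fold.
Codon 4 GGU (Gly): third position 4-fold.
Codon 5 GAG (Glu): third position 2-fold.
Codon 6 UUG (Leu): third position 2-fold.
Four-fold degenerate third positions: 4.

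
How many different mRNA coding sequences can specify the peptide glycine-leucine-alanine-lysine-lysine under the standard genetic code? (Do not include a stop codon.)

384

Gly: 4 codons.
Leu: 6 codons.
Ala: 4 codons.
Lys: 2 codons.
Lys: 2 codons.
4 × 6 × 4 × 2 × 2 = 384.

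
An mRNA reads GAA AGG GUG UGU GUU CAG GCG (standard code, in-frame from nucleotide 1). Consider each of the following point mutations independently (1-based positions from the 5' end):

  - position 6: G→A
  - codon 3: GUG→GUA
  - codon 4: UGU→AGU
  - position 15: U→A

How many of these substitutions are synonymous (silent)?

3

Codon 2: AGG (Arg) → AGA (Arg) — synonymous.
Codon 3: GUG (Val) → GUA (Val) — synonymous.
Codon 4: UGU (Cys) → AGU (Ser) — missense.
Codon 5: GUU (Val) → GUA (Val) — synonymous.
Synonymous: 3 of 4.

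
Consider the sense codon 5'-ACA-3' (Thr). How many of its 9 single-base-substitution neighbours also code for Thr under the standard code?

3

Position 1: none → 0 synonymous.
Position 2: none → 0 synonymous.
Position 3: ACU, ACC, ACG → 3 synonymous.
Total: 0 + 0 + 3 = 3.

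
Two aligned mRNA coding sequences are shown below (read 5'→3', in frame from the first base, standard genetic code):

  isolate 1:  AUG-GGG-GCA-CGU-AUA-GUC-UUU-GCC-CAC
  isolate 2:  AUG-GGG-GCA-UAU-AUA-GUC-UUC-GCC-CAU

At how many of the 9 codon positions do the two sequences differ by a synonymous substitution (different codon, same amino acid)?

2

Codon 1: AUG Met / AUG Met — identical.
Codon 2: GGG Gly / GGG Gly — identical.
Codon 3: GCA Ala / GCA Ala — identical.
Codon 4: CGU Arg / UAU Tyr — nonsynonymous.
Codon 5: AUA Ile / AUA Ile — identical.
Codon 6: GUC Val / GUC Val — identical.
Codon 7: UUU Phe / UUC Phe — synonymous.
Codon 8: GCC Ala / GCC Ala — identical.
Codon 9: CAC His / CAU His — synonymous.
Synonymous differences: 2.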